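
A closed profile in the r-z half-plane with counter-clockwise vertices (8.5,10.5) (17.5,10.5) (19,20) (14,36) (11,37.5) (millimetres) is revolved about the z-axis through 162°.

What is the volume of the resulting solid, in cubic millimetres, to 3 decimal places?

Profile (r,z), 5 vertices: (8.5,10.5) (17.5,10.5) (19,20) (14,36) (11,37.5)
edge 0: (8.5,10.5)→(17.5,10.5)  cross = 8.5·10.5 − 17.5·10.5 = -94.5000; (r_i+r_j)·cross = 26·-94.5000 = -2457.0000
edge 1: (17.5,10.5)→(19,20)  cross = 17.5·20 − 19·10.5 = 150.5000; (r_i+r_j)·cross = 36.5·150.5000 = 5493.2500
edge 2: (19,20)→(14,36)  cross = 19·36 − 14·20 = 404.0000; (r_i+r_j)·cross = 33·404.0000 = 13332.0000
edge 3: (14,36)→(11,37.5)  cross = 14·37.5 − 11·36 = 129.0000; (r_i+r_j)·cross = 25·129.0000 = 3225.0000
edge 4: (11,37.5)→(8.5,10.5)  cross = 11·10.5 − 8.5·37.5 = -203.2500; (r_i+r_j)·cross = 19.5·-203.2500 = -3963.3750
Σcross = 385.7500 → A = |Σcross|/2 = 192.8750 mm²
Σ(r_i+r_j)·cross = 15629.8750 → first moment M = |Σ|/6 = 2604.9792
R_c = M/A = 2604.9792/192.8750 = 13.5060 mm
θ = 162° = 2.827433 rad
V = θ·R_c·A = 2.827433·13.5060·192.8750 = 7365.405 mm³

Volume = 7365.405 mm³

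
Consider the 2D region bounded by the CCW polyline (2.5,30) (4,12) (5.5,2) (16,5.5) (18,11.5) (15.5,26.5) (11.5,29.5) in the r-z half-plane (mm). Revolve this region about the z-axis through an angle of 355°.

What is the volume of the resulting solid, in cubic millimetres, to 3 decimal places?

Volume = 20280.791 mm³

Profile (r,z), 7 vertices: (2.5,30) (4,12) (5.5,2) (16,5.5) (18,11.5) (15.5,26.5) (11.5,29.5)
edge 0: (2.5,30)→(4,12)  cross = 2.5·12 − 4·30 = -90.0000; (r_i+r_j)·cross = 6.5·-90.0000 = -585.0000
edge 1: (4,12)→(5.5,2)  cross = 4·2 − 5.5·12 = -58.0000; (r_i+r_j)·cross = 9.5·-58.0000 = -551.0000
edge 2: (5.5,2)→(16,5.5)  cross = 5.5·5.5 − 16·2 = -1.7500; (r_i+r_j)·cross = 21.5·-1.7500 = -37.6250
edge 3: (16,5.5)→(18,11.5)  cross = 16·11.5 − 18·5.5 = 85.0000; (r_i+r_j)·cross = 34·85.0000 = 2890.0000
edge 4: (18,11.5)→(15.5,26.5)  cross = 18·26.5 − 15.5·11.5 = 298.7500; (r_i+r_j)·cross = 33.5·298.7500 = 10008.1250
edge 5: (15.5,26.5)→(11.5,29.5)  cross = 15.5·29.5 − 11.5·26.5 = 152.5000; (r_i+r_j)·cross = 27·152.5000 = 4117.5000
edge 6: (11.5,29.5)→(2.5,30)  cross = 11.5·30 − 2.5·29.5 = 271.2500; (r_i+r_j)·cross = 14·271.2500 = 3797.5000
Σcross = 657.7500 → A = |Σcross|/2 = 328.8750 mm²
Σ(r_i+r_j)·cross = 19639.5000 → first moment M = |Σ|/6 = 3273.2500
R_c = M/A = 3273.2500/328.8750 = 9.9529 mm
θ = 355° = 6.195919 rad
V = θ·R_c·A = 6.195919·9.9529·328.8750 = 20280.791 mm³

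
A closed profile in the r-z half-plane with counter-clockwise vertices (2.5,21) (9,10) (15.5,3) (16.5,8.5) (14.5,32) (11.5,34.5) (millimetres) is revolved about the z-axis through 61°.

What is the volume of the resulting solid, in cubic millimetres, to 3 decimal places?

Profile (r,z), 6 vertices: (2.5,21) (9,10) (15.5,3) (16.5,8.5) (14.5,32) (11.5,34.5)
edge 0: (2.5,21)→(9,10)  cross = 2.5·10 − 9·21 = -164.0000; (r_i+r_j)·cross = 11.5·-164.0000 = -1886.0000
edge 1: (9,10)→(15.5,3)  cross = 9·3 − 15.5·10 = -128.0000; (r_i+r_j)·cross = 24.5·-128.0000 = -3136.0000
edge 2: (15.5,3)→(16.5,8.5)  cross = 15.5·8.5 − 16.5·3 = 82.2500; (r_i+r_j)·cross = 32·82.2500 = 2632.0000
edge 3: (16.5,8.5)→(14.5,32)  cross = 16.5·32 − 14.5·8.5 = 404.7500; (r_i+r_j)·cross = 31·404.7500 = 12547.2500
edge 4: (14.5,32)→(11.5,34.5)  cross = 14.5·34.5 − 11.5·32 = 132.2500; (r_i+r_j)·cross = 26·132.2500 = 3438.5000
edge 5: (11.5,34.5)→(2.5,21)  cross = 11.5·21 − 2.5·34.5 = 155.2500; (r_i+r_j)·cross = 14·155.2500 = 2173.5000
Σcross = 482.5000 → A = |Σcross|/2 = 241.2500 mm²
Σ(r_i+r_j)·cross = 15769.2500 → first moment M = |Σ|/6 = 2628.2083
R_c = M/A = 2628.2083/241.2500 = 10.8941 mm
θ = 61° = 1.064651 rad
V = θ·R_c·A = 1.064651·10.8941·241.2500 = 2798.124 mm³

Volume = 2798.124 mm³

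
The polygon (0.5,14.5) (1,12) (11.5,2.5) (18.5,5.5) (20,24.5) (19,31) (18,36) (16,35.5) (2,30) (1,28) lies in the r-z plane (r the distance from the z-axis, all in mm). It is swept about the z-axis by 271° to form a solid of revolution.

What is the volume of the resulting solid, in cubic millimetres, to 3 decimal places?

Volume = 25453.548 mm³

Profile (r,z), 10 vertices: (0.5,14.5) (1,12) (11.5,2.5) (18.5,5.5) (20,24.5) (19,31) (18,36) (16,35.5) (2,30) (1,28)
edge 0: (0.5,14.5)→(1,12)  cross = 0.5·12 − 1·14.5 = -8.5000; (r_i+r_j)·cross = 1.5·-8.5000 = -12.7500
edge 1: (1,12)→(11.5,2.5)  cross = 1·2.5 − 11.5·12 = -135.5000; (r_i+r_j)·cross = 12.5·-135.5000 = -1693.7500
edge 2: (11.5,2.5)→(18.5,5.5)  cross = 11.5·5.5 − 18.5·2.5 = 17.0000; (r_i+r_j)·cross = 30·17.0000 = 510.0000
edge 3: (18.5,5.5)→(20,24.5)  cross = 18.5·24.5 − 20·5.5 = 343.2500; (r_i+r_j)·cross = 38.5·343.2500 = 13215.1250
edge 4: (20,24.5)→(19,31)  cross = 20·31 − 19·24.5 = 154.5000; (r_i+r_j)·cross = 39·154.5000 = 6025.5000
edge 5: (19,31)→(18,36)  cross = 19·36 − 18·31 = 126.0000; (r_i+r_j)·cross = 37·126.0000 = 4662.0000
edge 6: (18,36)→(16,35.5)  cross = 18·35.5 − 16·36 = 63.0000; (r_i+r_j)·cross = 34·63.0000 = 2142.0000
edge 7: (16,35.5)→(2,30)  cross = 16·30 − 2·35.5 = 409.0000; (r_i+r_j)·cross = 18·409.0000 = 7362.0000
edge 8: (2,30)→(1,28)  cross = 2·28 − 1·30 = 26.0000; (r_i+r_j)·cross = 3·26.0000 = 78.0000
edge 9: (1,28)→(0.5,14.5)  cross = 1·14.5 − 0.5·28 = 0.5000; (r_i+r_j)·cross = 1.5·0.5000 = 0.7500
Σcross = 995.2500 → A = |Σcross|/2 = 497.6250 mm²
Σ(r_i+r_j)·cross = 32288.8750 → first moment M = |Σ|/6 = 5381.4792
R_c = M/A = 5381.4792/497.6250 = 10.8143 mm
θ = 271° = 4.729842 rad
V = θ·R_c·A = 4.729842·10.8143·497.6250 = 25453.548 mm³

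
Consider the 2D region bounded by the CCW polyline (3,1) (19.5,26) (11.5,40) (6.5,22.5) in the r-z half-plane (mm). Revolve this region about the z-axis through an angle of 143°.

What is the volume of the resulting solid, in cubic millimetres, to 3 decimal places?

Profile (r,z), 4 vertices: (3,1) (19.5,26) (11.5,40) (6.5,22.5)
edge 0: (3,1)→(19.5,26)  cross = 3·26 − 19.5·1 = 58.5000; (r_i+r_j)·cross = 22.5·58.5000 = 1316.2500
edge 1: (19.5,26)→(11.5,40)  cross = 19.5·40 − 11.5·26 = 481.0000; (r_i+r_j)·cross = 31·481.0000 = 14911.0000
edge 2: (11.5,40)→(6.5,22.5)  cross = 11.5·22.5 − 6.5·40 = -1.2500; (r_i+r_j)·cross = 18·-1.2500 = -22.5000
edge 3: (6.5,22.5)→(3,1)  cross = 6.5·1 − 3·22.5 = -61.0000; (r_i+r_j)·cross = 9.5·-61.0000 = -579.5000
Σcross = 477.2500 → A = |Σcross|/2 = 238.6250 mm²
Σ(r_i+r_j)·cross = 15625.2500 → first moment M = |Σ|/6 = 2604.2083
R_c = M/A = 2604.2083/238.6250 = 10.9134 mm
θ = 143° = 2.495821 rad
V = θ·R_c·A = 2.495821·10.9134·238.6250 = 6499.637 mm³

Volume = 6499.637 mm³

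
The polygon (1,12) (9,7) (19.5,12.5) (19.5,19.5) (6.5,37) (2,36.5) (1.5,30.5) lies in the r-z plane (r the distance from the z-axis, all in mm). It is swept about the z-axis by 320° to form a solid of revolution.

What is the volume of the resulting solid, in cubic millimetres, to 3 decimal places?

Volume = 19055.505 mm³

Profile (r,z), 7 vertices: (1,12) (9,7) (19.5,12.5) (19.5,19.5) (6.5,37) (2,36.5) (1.5,30.5)
edge 0: (1,12)→(9,7)  cross = 1·7 − 9·12 = -101.0000; (r_i+r_j)·cross = 10·-101.0000 = -1010.0000
edge 1: (9,7)→(19.5,12.5)  cross = 9·12.5 − 19.5·7 = -24.0000; (r_i+r_j)·cross = 28.5·-24.0000 = -684.0000
edge 2: (19.5,12.5)→(19.5,19.5)  cross = 19.5·19.5 − 19.5·12.5 = 136.5000; (r_i+r_j)·cross = 39·136.5000 = 5323.5000
edge 3: (19.5,19.5)→(6.5,37)  cross = 19.5·37 − 6.5·19.5 = 594.7500; (r_i+r_j)·cross = 26·594.7500 = 15463.5000
edge 4: (6.5,37)→(2,36.5)  cross = 6.5·36.5 − 2·37 = 163.2500; (r_i+r_j)·cross = 8.5·163.2500 = 1387.6250
edge 5: (2,36.5)→(1.5,30.5)  cross = 2·30.5 − 1.5·36.5 = 6.2500; (r_i+r_j)·cross = 3.5·6.2500 = 21.8750
edge 6: (1.5,30.5)→(1,12)  cross = 1.5·12 − 1·30.5 = -12.5000; (r_i+r_j)·cross = 2.5·-12.5000 = -31.2500
Σcross = 763.2500 → A = |Σcross|/2 = 381.6250 mm²
Σ(r_i+r_j)·cross = 20471.2500 → first moment M = |Σ|/6 = 3411.8750
R_c = M/A = 3411.8750/381.6250 = 8.9404 mm
θ = 320° = 5.585054 rad
V = θ·R_c·A = 5.585054·8.9404·381.6250 = 19055.505 mm³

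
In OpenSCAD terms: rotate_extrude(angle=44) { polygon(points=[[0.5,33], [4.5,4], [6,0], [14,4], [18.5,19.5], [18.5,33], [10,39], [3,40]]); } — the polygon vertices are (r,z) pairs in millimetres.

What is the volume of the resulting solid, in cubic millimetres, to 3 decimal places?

Volume = 3880.297 mm³

Profile (r,z), 8 vertices: (0.5,33) (4.5,4) (6,0) (14,4) (18.5,19.5) (18.5,33) (10,39) (3,40)
edge 0: (0.5,33)→(4.5,4)  cross = 0.5·4 − 4.5·33 = -146.5000; (r_i+r_j)·cross = 5·-146.5000 = -732.5000
edge 1: (4.5,4)→(6,0)  cross = 4.5·0 − 6·4 = -24.0000; (r_i+r_j)·cross = 10.5·-24.0000 = -252.0000
edge 2: (6,0)→(14,4)  cross = 6·4 − 14·0 = 24.0000; (r_i+r_j)·cross = 20·24.0000 = 480.0000
edge 3: (14,4)→(18.5,19.5)  cross = 14·19.5 − 18.5·4 = 199.0000; (r_i+r_j)·cross = 32.5·199.0000 = 6467.5000
edge 4: (18.5,19.5)→(18.5,33)  cross = 18.5·33 − 18.5·19.5 = 249.7500; (r_i+r_j)·cross = 37·249.7500 = 9240.7500
edge 5: (18.5,33)→(10,39)  cross = 18.5·39 − 10·33 = 391.5000; (r_i+r_j)·cross = 28.5·391.5000 = 11157.7500
edge 6: (10,39)→(3,40)  cross = 10·40 − 3·39 = 283.0000; (r_i+r_j)·cross = 13·283.0000 = 3679.0000
edge 7: (3,40)→(0.5,33)  cross = 3·33 − 0.5·40 = 79.0000; (r_i+r_j)·cross = 3.5·79.0000 = 276.5000
Σcross = 1055.7500 → A = |Σcross|/2 = 527.8750 mm²
Σ(r_i+r_j)·cross = 30317.0000 → first moment M = |Σ|/6 = 5052.8333
R_c = M/A = 5052.8333/527.8750 = 9.5720 mm
θ = 44° = 0.767945 rad
V = θ·R_c·A = 0.767945·9.5720·527.8750 = 3880.297 mm³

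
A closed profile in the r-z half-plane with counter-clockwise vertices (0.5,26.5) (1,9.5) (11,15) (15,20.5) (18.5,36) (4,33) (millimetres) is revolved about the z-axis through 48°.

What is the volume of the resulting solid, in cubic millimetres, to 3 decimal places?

Profile (r,z), 6 vertices: (0.5,26.5) (1,9.5) (11,15) (15,20.5) (18.5,36) (4,33)
edge 0: (0.5,26.5)→(1,9.5)  cross = 0.5·9.5 − 1·26.5 = -21.7500; (r_i+r_j)·cross = 1.5·-21.7500 = -32.6250
edge 1: (1,9.5)→(11,15)  cross = 1·15 − 11·9.5 = -89.5000; (r_i+r_j)·cross = 12·-89.5000 = -1074.0000
edge 2: (11,15)→(15,20.5)  cross = 11·20.5 − 15·15 = 0.5000; (r_i+r_j)·cross = 26·0.5000 = 13.0000
edge 3: (15,20.5)→(18.5,36)  cross = 15·36 − 18.5·20.5 = 160.7500; (r_i+r_j)·cross = 33.5·160.7500 = 5385.1250
edge 4: (18.5,36)→(4,33)  cross = 18.5·33 − 4·36 = 466.5000; (r_i+r_j)·cross = 22.5·466.5000 = 10496.2500
edge 5: (4,33)→(0.5,26.5)  cross = 4·26.5 − 0.5·33 = 89.5000; (r_i+r_j)·cross = 4.5·89.5000 = 402.7500
Σcross = 606.0000 → A = |Σcross|/2 = 303.0000 mm²
Σ(r_i+r_j)·cross = 15190.5000 → first moment M = |Σ|/6 = 2531.7500
R_c = M/A = 2531.7500/303.0000 = 8.3556 mm
θ = 48° = 0.837758 rad
V = θ·R_c·A = 0.837758·8.3556·303.0000 = 2120.994 mm³

Volume = 2120.994 mm³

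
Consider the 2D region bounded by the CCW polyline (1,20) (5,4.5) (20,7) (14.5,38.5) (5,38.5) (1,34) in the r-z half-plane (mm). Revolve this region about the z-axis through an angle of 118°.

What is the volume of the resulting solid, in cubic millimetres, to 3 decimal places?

Profile (r,z), 6 vertices: (1,20) (5,4.5) (20,7) (14.5,38.5) (5,38.5) (1,34)
edge 0: (1,20)→(5,4.5)  cross = 1·4.5 − 5·20 = -95.5000; (r_i+r_j)·cross = 6·-95.5000 = -573.0000
edge 1: (5,4.5)→(20,7)  cross = 5·7 − 20·4.5 = -55.0000; (r_i+r_j)·cross = 25·-55.0000 = -1375.0000
edge 2: (20,7)→(14.5,38.5)  cross = 20·38.5 − 14.5·7 = 668.5000; (r_i+r_j)·cross = 34.5·668.5000 = 23063.2500
edge 3: (14.5,38.5)→(5,38.5)  cross = 14.5·38.5 − 5·38.5 = 365.7500; (r_i+r_j)·cross = 19.5·365.7500 = 7132.1250
edge 4: (5,38.5)→(1,34)  cross = 5·34 − 1·38.5 = 131.5000; (r_i+r_j)·cross = 6·131.5000 = 789.0000
edge 5: (1,34)→(1,20)  cross = 1·20 − 1·34 = -14.0000; (r_i+r_j)·cross = 2·-14.0000 = -28.0000
Σcross = 1001.2500 → A = |Σcross|/2 = 500.6250 mm²
Σ(r_i+r_j)·cross = 29008.3750 → first moment M = |Σ|/6 = 4834.7292
R_c = M/A = 4834.7292/500.6250 = 9.6574 mm
θ = 118° = 2.059489 rad
V = θ·R_c·A = 2.059489·9.6574·500.6250 = 9957.069 mm³

Volume = 9957.069 mm³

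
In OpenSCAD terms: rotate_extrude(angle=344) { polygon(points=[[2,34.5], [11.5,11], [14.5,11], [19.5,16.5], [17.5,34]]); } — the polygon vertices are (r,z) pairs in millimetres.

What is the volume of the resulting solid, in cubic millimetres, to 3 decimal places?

Profile (r,z), 5 vertices: (2,34.5) (11.5,11) (14.5,11) (19.5,16.5) (17.5,34)
edge 0: (2,34.5)→(11.5,11)  cross = 2·11 − 11.5·34.5 = -374.7500; (r_i+r_j)·cross = 13.5·-374.7500 = -5059.1250
edge 1: (11.5,11)→(14.5,11)  cross = 11.5·11 − 14.5·11 = -33.0000; (r_i+r_j)·cross = 26·-33.0000 = -858.0000
edge 2: (14.5,11)→(19.5,16.5)  cross = 14.5·16.5 − 19.5·11 = 24.7500; (r_i+r_j)·cross = 34·24.7500 = 841.5000
edge 3: (19.5,16.5)→(17.5,34)  cross = 19.5·34 − 17.5·16.5 = 374.2500; (r_i+r_j)·cross = 37·374.2500 = 13847.2500
edge 4: (17.5,34)→(2,34.5)  cross = 17.5·34.5 − 2·34 = 535.7500; (r_i+r_j)·cross = 19.5·535.7500 = 10447.1250
Σcross = 527.0000 → A = |Σcross|/2 = 263.5000 mm²
Σ(r_i+r_j)·cross = 19218.7500 → first moment M = |Σ|/6 = 3203.1250
R_c = M/A = 3203.1250/263.5000 = 12.1561 mm
θ = 344° = 6.003933 rad
V = θ·R_c·A = 6.003933·12.1561·263.5000 = 19231.347 mm³

Volume = 19231.347 mm³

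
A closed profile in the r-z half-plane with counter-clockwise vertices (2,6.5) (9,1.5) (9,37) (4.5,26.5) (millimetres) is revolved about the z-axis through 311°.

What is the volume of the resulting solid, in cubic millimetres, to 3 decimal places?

Profile (r,z), 4 vertices: (2,6.5) (9,1.5) (9,37) (4.5,26.5)
edge 0: (2,6.5)→(9,1.5)  cross = 2·1.5 − 9·6.5 = -55.5000; (r_i+r_j)·cross = 11·-55.5000 = -610.5000
edge 1: (9,1.5)→(9,37)  cross = 9·37 − 9·1.5 = 319.5000; (r_i+r_j)·cross = 18·319.5000 = 5751.0000
edge 2: (9,37)→(4.5,26.5)  cross = 9·26.5 − 4.5·37 = 72.0000; (r_i+r_j)·cross = 13.5·72.0000 = 972.0000
edge 3: (4.5,26.5)→(2,6.5)  cross = 4.5·6.5 − 2·26.5 = -23.7500; (r_i+r_j)·cross = 6.5·-23.7500 = -154.3750
Σcross = 312.2500 → A = |Σcross|/2 = 156.1250 mm²
Σ(r_i+r_j)·cross = 5958.1250 → first moment M = |Σ|/6 = 993.0208
R_c = M/A = 993.0208/156.1250 = 6.3604 mm
θ = 311° = 5.427974 rad
V = θ·R_c·A = 5.427974·6.3604·156.1250 = 5390.091 mm³

Volume = 5390.091 mm³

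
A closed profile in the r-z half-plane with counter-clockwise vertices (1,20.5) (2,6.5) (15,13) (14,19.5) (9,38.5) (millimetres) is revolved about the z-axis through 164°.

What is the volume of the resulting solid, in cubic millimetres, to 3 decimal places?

Profile (r,z), 5 vertices: (1,20.5) (2,6.5) (15,13) (14,19.5) (9,38.5)
edge 0: (1,20.5)→(2,6.5)  cross = 1·6.5 − 2·20.5 = -34.5000; (r_i+r_j)·cross = 3·-34.5000 = -103.5000
edge 1: (2,6.5)→(15,13)  cross = 2·13 − 15·6.5 = -71.5000; (r_i+r_j)·cross = 17·-71.5000 = -1215.5000
edge 2: (15,13)→(14,19.5)  cross = 15·19.5 − 14·13 = 110.5000; (r_i+r_j)·cross = 29·110.5000 = 3204.5000
edge 3: (14,19.5)→(9,38.5)  cross = 14·38.5 − 9·19.5 = 363.5000; (r_i+r_j)·cross = 23·363.5000 = 8360.5000
edge 4: (9,38.5)→(1,20.5)  cross = 9·20.5 − 1·38.5 = 146.0000; (r_i+r_j)·cross = 10·146.0000 = 1460.0000
Σcross = 514.0000 → A = |Σcross|/2 = 257.0000 mm²
Σ(r_i+r_j)·cross = 11706.0000 → first moment M = |Σ|/6 = 1951.0000
R_c = M/A = 1951.0000/257.0000 = 7.5914 mm
θ = 164° = 2.862340 rad
V = θ·R_c·A = 2.862340·7.5914·257.0000 = 5584.425 mm³

Volume = 5584.425 mm³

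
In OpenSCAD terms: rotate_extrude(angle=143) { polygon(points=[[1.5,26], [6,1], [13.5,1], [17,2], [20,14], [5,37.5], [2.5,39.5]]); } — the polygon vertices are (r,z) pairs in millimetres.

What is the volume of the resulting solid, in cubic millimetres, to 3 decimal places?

Profile (r,z), 7 vertices: (1.5,26) (6,1) (13.5,1) (17,2) (20,14) (5,37.5) (2.5,39.5)
edge 0: (1.5,26)→(6,1)  cross = 1.5·1 − 6·26 = -154.5000; (r_i+r_j)·cross = 7.5·-154.5000 = -1158.7500
edge 1: (6,1)→(13.5,1)  cross = 6·1 − 13.5·1 = -7.5000; (r_i+r_j)·cross = 19.5·-7.5000 = -146.2500
edge 2: (13.5,1)→(17,2)  cross = 13.5·2 − 17·1 = 10.0000; (r_i+r_j)·cross = 30.5·10.0000 = 305.0000
edge 3: (17,2)→(20,14)  cross = 17·14 − 20·2 = 198.0000; (r_i+r_j)·cross = 37·198.0000 = 7326.0000
edge 4: (20,14)→(5,37.5)  cross = 20·37.5 − 5·14 = 680.0000; (r_i+r_j)·cross = 25·680.0000 = 17000.0000
edge 5: (5,37.5)→(2.5,39.5)  cross = 5·39.5 − 2.5·37.5 = 103.7500; (r_i+r_j)·cross = 7.5·103.7500 = 778.1250
edge 6: (2.5,39.5)→(1.5,26)  cross = 2.5·26 − 1.5·39.5 = 5.7500; (r_i+r_j)·cross = 4·5.7500 = 23.0000
Σcross = 835.5000 → A = |Σcross|/2 = 417.7500 mm²
Σ(r_i+r_j)·cross = 24127.1250 → first moment M = |Σ|/6 = 4021.1875
R_c = M/A = 4021.1875/417.7500 = 9.6258 mm
θ = 143° = 2.495821 rad
V = θ·R_c·A = 2.495821·9.6258·417.7500 = 10036.164 mm³

Volume = 10036.164 mm³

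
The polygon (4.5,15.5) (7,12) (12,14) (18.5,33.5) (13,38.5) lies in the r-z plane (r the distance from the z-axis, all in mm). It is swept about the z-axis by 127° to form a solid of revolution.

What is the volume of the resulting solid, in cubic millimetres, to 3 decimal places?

Profile (r,z), 5 vertices: (4.5,15.5) (7,12) (12,14) (18.5,33.5) (13,38.5)
edge 0: (4.5,15.5)→(7,12)  cross = 4.5·12 − 7·15.5 = -54.5000; (r_i+r_j)·cross = 11.5·-54.5000 = -626.7500
edge 1: (7,12)→(12,14)  cross = 7·14 − 12·12 = -46.0000; (r_i+r_j)·cross = 19·-46.0000 = -874.0000
edge 2: (12,14)→(18.5,33.5)  cross = 12·33.5 − 18.5·14 = 143.0000; (r_i+r_j)·cross = 30.5·143.0000 = 4361.5000
edge 3: (18.5,33.5)→(13,38.5)  cross = 18.5·38.5 − 13·33.5 = 276.7500; (r_i+r_j)·cross = 31.5·276.7500 = 8717.6250
edge 4: (13,38.5)→(4.5,15.5)  cross = 13·15.5 − 4.5·38.5 = 28.2500; (r_i+r_j)·cross = 17.5·28.2500 = 494.3750
Σcross = 347.5000 → A = |Σcross|/2 = 173.7500 mm²
Σ(r_i+r_j)·cross = 12072.7500 → first moment M = |Σ|/6 = 2012.1250
R_c = M/A = 2012.1250/173.7500 = 11.5806 mm
θ = 127° = 2.216568 rad
V = θ·R_c·A = 2.216568·11.5806·173.7500 = 4460.012 mm³

Volume = 4460.012 mm³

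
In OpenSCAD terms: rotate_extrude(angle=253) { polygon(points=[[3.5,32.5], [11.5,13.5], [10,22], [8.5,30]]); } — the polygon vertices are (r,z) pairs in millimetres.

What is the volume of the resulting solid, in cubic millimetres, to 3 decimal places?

Profile (r,z), 4 vertices: (3.5,32.5) (11.5,13.5) (10,22) (8.5,30)
edge 0: (3.5,32.5)→(11.5,13.5)  cross = 3.5·13.5 − 11.5·32.5 = -326.5000; (r_i+r_j)·cross = 15·-326.5000 = -4897.5000
edge 1: (11.5,13.5)→(10,22)  cross = 11.5·22 − 10·13.5 = 118.0000; (r_i+r_j)·cross = 21.5·118.0000 = 2537.0000
edge 2: (10,22)→(8.5,30)  cross = 10·30 − 8.5·22 = 113.0000; (r_i+r_j)·cross = 18.5·113.0000 = 2090.5000
edge 3: (8.5,30)→(3.5,32.5)  cross = 8.5·32.5 − 3.5·30 = 171.2500; (r_i+r_j)·cross = 12·171.2500 = 2055.0000
Σcross = 75.7500 → A = |Σcross|/2 = 37.8750 mm²
Σ(r_i+r_j)·cross = 1785.0000 → first moment M = |Σ|/6 = 297.5000
R_c = M/A = 297.5000/37.8750 = 7.8548 mm
θ = 253° = 4.415683 rad
V = θ·R_c·A = 4.415683·7.8548·37.8750 = 1313.666 mm³

Volume = 1313.666 mm³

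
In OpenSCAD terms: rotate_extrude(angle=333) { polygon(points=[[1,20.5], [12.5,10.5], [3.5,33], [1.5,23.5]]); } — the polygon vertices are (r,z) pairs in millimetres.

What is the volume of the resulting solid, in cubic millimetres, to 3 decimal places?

Profile (r,z), 4 vertices: (1,20.5) (12.5,10.5) (3.5,33) (1.5,23.5)
edge 0: (1,20.5)→(12.5,10.5)  cross = 1·10.5 − 12.5·20.5 = -245.7500; (r_i+r_j)·cross = 13.5·-245.7500 = -3317.6250
edge 1: (12.5,10.5)→(3.5,33)  cross = 12.5·33 − 3.5·10.5 = 375.7500; (r_i+r_j)·cross = 16·375.7500 = 6012.0000
edge 2: (3.5,33)→(1.5,23.5)  cross = 3.5·23.5 − 1.5·33 = 32.7500; (r_i+r_j)·cross = 5·32.7500 = 163.7500
edge 3: (1.5,23.5)→(1,20.5)  cross = 1.5·20.5 − 1·23.5 = 7.2500; (r_i+r_j)·cross = 2.5·7.2500 = 18.1250
Σcross = 170.0000 → A = |Σcross|/2 = 85.0000 mm²
Σ(r_i+r_j)·cross = 2876.2500 → first moment M = |Σ|/6 = 479.3750
R_c = M/A = 479.3750/85.0000 = 5.6397 mm
θ = 333° = 5.811946 rad
V = θ·R_c·A = 5.811946·5.6397·85.0000 = 2786.102 mm³

Volume = 2786.102 mm³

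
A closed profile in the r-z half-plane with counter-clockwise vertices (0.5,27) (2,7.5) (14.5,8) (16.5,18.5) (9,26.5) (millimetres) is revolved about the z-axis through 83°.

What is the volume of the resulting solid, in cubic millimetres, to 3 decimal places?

Profile (r,z), 5 vertices: (0.5,27) (2,7.5) (14.5,8) (16.5,18.5) (9,26.5)
edge 0: (0.5,27)→(2,7.5)  cross = 0.5·7.5 − 2·27 = -50.2500; (r_i+r_j)·cross = 2.5·-50.2500 = -125.6250
edge 1: (2,7.5)→(14.5,8)  cross = 2·8 − 14.5·7.5 = -92.7500; (r_i+r_j)·cross = 16.5·-92.7500 = -1530.3750
edge 2: (14.5,8)→(16.5,18.5)  cross = 14.5·18.5 − 16.5·8 = 136.2500; (r_i+r_j)·cross = 31·136.2500 = 4223.7500
edge 3: (16.5,18.5)→(9,26.5)  cross = 16.5·26.5 − 9·18.5 = 270.7500; (r_i+r_j)·cross = 25.5·270.7500 = 6904.1250
edge 4: (9,26.5)→(0.5,27)  cross = 9·27 − 0.5·26.5 = 229.7500; (r_i+r_j)·cross = 9.5·229.7500 = 2182.6250
Σcross = 493.7500 → A = |Σcross|/2 = 246.8750 mm²
Σ(r_i+r_j)·cross = 11654.5000 → first moment M = |Σ|/6 = 1942.4167
R_c = M/A = 1942.4167/246.8750 = 7.8680 mm
θ = 83° = 1.448623 rad
V = θ·R_c·A = 1.448623·7.8680·246.8750 = 2813.830 mm³

Volume = 2813.830 mm³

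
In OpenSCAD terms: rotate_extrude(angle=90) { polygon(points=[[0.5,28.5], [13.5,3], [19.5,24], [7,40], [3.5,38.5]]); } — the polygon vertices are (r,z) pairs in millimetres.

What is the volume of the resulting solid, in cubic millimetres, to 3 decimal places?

Profile (r,z), 5 vertices: (0.5,28.5) (13.5,3) (19.5,24) (7,40) (3.5,38.5)
edge 0: (0.5,28.5)→(13.5,3)  cross = 0.5·3 − 13.5·28.5 = -383.2500; (r_i+r_j)·cross = 14·-383.2500 = -5365.5000
edge 1: (13.5,3)→(19.5,24)  cross = 13.5·24 − 19.5·3 = 265.5000; (r_i+r_j)·cross = 33·265.5000 = 8761.5000
edge 2: (19.5,24)→(7,40)  cross = 19.5·40 − 7·24 = 612.0000; (r_i+r_j)·cross = 26.5·612.0000 = 16218.0000
edge 3: (7,40)→(3.5,38.5)  cross = 7·38.5 − 3.5·40 = 129.5000; (r_i+r_j)·cross = 10.5·129.5000 = 1359.7500
edge 4: (3.5,38.5)→(0.5,28.5)  cross = 3.5·28.5 − 0.5·38.5 = 80.5000; (r_i+r_j)·cross = 4·80.5000 = 322.0000
Σcross = 704.2500 → A = |Σcross|/2 = 352.1250 mm²
Σ(r_i+r_j)·cross = 21295.7500 → first moment M = |Σ|/6 = 3549.2917
R_c = M/A = 3549.2917/352.1250 = 10.0796 mm
θ = 90° = 1.570796 rad
V = θ·R_c·A = 1.570796·10.0796·352.1250 = 5575.214 mm³

Volume = 5575.214 mm³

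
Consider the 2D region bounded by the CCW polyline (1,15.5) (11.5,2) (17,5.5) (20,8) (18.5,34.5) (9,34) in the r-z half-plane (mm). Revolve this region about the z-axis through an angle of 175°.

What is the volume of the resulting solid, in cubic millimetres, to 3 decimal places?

Profile (r,z), 6 vertices: (1,15.5) (11.5,2) (17,5.5) (20,8) (18.5,34.5) (9,34)
edge 0: (1,15.5)→(11.5,2)  cross = 1·2 − 11.5·15.5 = -176.2500; (r_i+r_j)·cross = 12.5·-176.2500 = -2203.1250
edge 1: (11.5,2)→(17,5.5)  cross = 11.5·5.5 − 17·2 = 29.2500; (r_i+r_j)·cross = 28.5·29.2500 = 833.6250
edge 2: (17,5.5)→(20,8)  cross = 17·8 − 20·5.5 = 26.0000; (r_i+r_j)·cross = 37·26.0000 = 962.0000
edge 3: (20,8)→(18.5,34.5)  cross = 20·34.5 − 18.5·8 = 542.0000; (r_i+r_j)·cross = 38.5·542.0000 = 20867.0000
edge 4: (18.5,34.5)→(9,34)  cross = 18.5·34 − 9·34.5 = 318.5000; (r_i+r_j)·cross = 27.5·318.5000 = 8758.7500
edge 5: (9,34)→(1,15.5)  cross = 9·15.5 − 1·34 = 105.5000; (r_i+r_j)·cross = 10·105.5000 = 1055.0000
Σcross = 845.0000 → A = |Σcross|/2 = 422.5000 mm²
Σ(r_i+r_j)·cross = 30273.2500 → first moment M = |Σ|/6 = 5045.5417
R_c = M/A = 5045.5417/422.5000 = 11.9421 mm
θ = 175° = 3.054326 rad
V = θ·R_c·A = 3.054326·11.9421·422.5000 = 15410.730 mm³

Volume = 15410.730 mm³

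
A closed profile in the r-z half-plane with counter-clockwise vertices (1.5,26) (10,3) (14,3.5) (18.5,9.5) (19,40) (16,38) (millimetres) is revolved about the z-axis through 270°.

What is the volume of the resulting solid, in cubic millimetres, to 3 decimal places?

Profile (r,z), 6 vertices: (1.5,26) (10,3) (14,3.5) (18.5,9.5) (19,40) (16,38)
edge 0: (1.5,26)→(10,3)  cross = 1.5·3 − 10·26 = -255.5000; (r_i+r_j)·cross = 11.5·-255.5000 = -2938.2500
edge 1: (10,3)→(14,3.5)  cross = 10·3.5 − 14·3 = -7.0000; (r_i+r_j)·cross = 24·-7.0000 = -168.0000
edge 2: (14,3.5)→(18.5,9.5)  cross = 14·9.5 − 18.5·3.5 = 68.2500; (r_i+r_j)·cross = 32.5·68.2500 = 2218.1250
edge 3: (18.5,9.5)→(19,40)  cross = 18.5·40 − 19·9.5 = 559.5000; (r_i+r_j)·cross = 37.5·559.5000 = 20981.2500
edge 4: (19,40)→(16,38)  cross = 19·38 − 16·40 = 82.0000; (r_i+r_j)·cross = 35·82.0000 = 2870.0000
edge 5: (16,38)→(1.5,26)  cross = 16·26 − 1.5·38 = 359.0000; (r_i+r_j)·cross = 17.5·359.0000 = 6282.5000
Σcross = 806.2500 → A = |Σcross|/2 = 403.1250 mm²
Σ(r_i+r_j)·cross = 29245.6250 → first moment M = |Σ|/6 = 4874.2708
R_c = M/A = 4874.2708/403.1250 = 12.0912 mm
θ = 270° = 4.712389 rad
V = θ·R_c·A = 4.712389·12.0912·403.1250 = 22969.460 mm³

Volume = 22969.460 mm³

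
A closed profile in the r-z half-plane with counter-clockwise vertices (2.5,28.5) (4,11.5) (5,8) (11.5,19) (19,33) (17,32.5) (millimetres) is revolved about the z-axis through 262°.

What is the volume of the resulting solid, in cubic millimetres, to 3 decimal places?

Profile (r,z), 6 vertices: (2.5,28.5) (4,11.5) (5,8) (11.5,19) (19,33) (17,32.5)
edge 0: (2.5,28.5)→(4,11.5)  cross = 2.5·11.5 − 4·28.5 = -85.2500; (r_i+r_j)·cross = 6.5·-85.2500 = -554.1250
edge 1: (4,11.5)→(5,8)  cross = 4·8 − 5·11.5 = -25.5000; (r_i+r_j)·cross = 9·-25.5000 = -229.5000
edge 2: (5,8)→(11.5,19)  cross = 5·19 − 11.5·8 = 3.0000; (r_i+r_j)·cross = 16.5·3.0000 = 49.5000
edge 3: (11.5,19)→(19,33)  cross = 11.5·33 − 19·19 = 18.5000; (r_i+r_j)·cross = 30.5·18.5000 = 564.2500
edge 4: (19,33)→(17,32.5)  cross = 19·32.5 − 17·33 = 56.5000; (r_i+r_j)·cross = 36·56.5000 = 2034.0000
edge 5: (17,32.5)→(2.5,28.5)  cross = 17·28.5 − 2.5·32.5 = 403.2500; (r_i+r_j)·cross = 19.5·403.2500 = 7863.3750
Σcross = 370.5000 → A = |Σcross|/2 = 185.2500 mm²
Σ(r_i+r_j)·cross = 9727.5000 → first moment M = |Σ|/6 = 1621.2500
R_c = M/A = 1621.2500/185.2500 = 8.7517 mm
θ = 262° = 4.572763 rad
V = θ·R_c·A = 4.572763·8.7517·185.2500 = 7413.591 mm³

Volume = 7413.591 mm³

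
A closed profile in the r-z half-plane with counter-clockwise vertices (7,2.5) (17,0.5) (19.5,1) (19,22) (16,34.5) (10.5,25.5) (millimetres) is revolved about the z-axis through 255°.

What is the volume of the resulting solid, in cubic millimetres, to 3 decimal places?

Profile (r,z), 6 vertices: (7,2.5) (17,0.5) (19.5,1) (19,22) (16,34.5) (10.5,25.5)
edge 0: (7,2.5)→(17,0.5)  cross = 7·0.5 − 17·2.5 = -39.0000; (r_i+r_j)·cross = 24·-39.0000 = -936.0000
edge 1: (17,0.5)→(19.5,1)  cross = 17·1 − 19.5·0.5 = 7.2500; (r_i+r_j)·cross = 36.5·7.2500 = 264.6250
edge 2: (19.5,1)→(19,22)  cross = 19.5·22 − 19·1 = 410.0000; (r_i+r_j)·cross = 38.5·410.0000 = 15785.0000
edge 3: (19,22)→(16,34.5)  cross = 19·34.5 − 16·22 = 303.5000; (r_i+r_j)·cross = 35·303.5000 = 10622.5000
edge 4: (16,34.5)→(10.5,25.5)  cross = 16·25.5 − 10.5·34.5 = 45.7500; (r_i+r_j)·cross = 26.5·45.7500 = 1212.3750
edge 5: (10.5,25.5)→(7,2.5)  cross = 10.5·2.5 − 7·25.5 = -152.2500; (r_i+r_j)·cross = 17.5·-152.2500 = -2664.3750
Σcross = 575.2500 → A = |Σcross|/2 = 287.6250 mm²
Σ(r_i+r_j)·cross = 24284.1250 → first moment M = |Σ|/6 = 4047.3542
R_c = M/A = 4047.3542/287.6250 = 14.0716 mm
θ = 255° = 4.450590 rad
V = θ·R_c·A = 4.450590·14.0716·287.6250 = 18013.112 mm³

Volume = 18013.112 mm³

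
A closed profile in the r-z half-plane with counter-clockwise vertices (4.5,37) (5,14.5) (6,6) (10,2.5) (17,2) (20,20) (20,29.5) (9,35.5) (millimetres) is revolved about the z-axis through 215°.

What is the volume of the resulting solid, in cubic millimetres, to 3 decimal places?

Profile (r,z), 8 vertices: (4.5,37) (5,14.5) (6,6) (10,2.5) (17,2) (20,20) (20,29.5) (9,35.5)
edge 0: (4.5,37)→(5,14.5)  cross = 4.5·14.5 − 5·37 = -119.7500; (r_i+r_j)·cross = 9.5·-119.7500 = -1137.6250
edge 1: (5,14.5)→(6,6)  cross = 5·6 − 6·14.5 = -57.0000; (r_i+r_j)·cross = 11·-57.0000 = -627.0000
edge 2: (6,6)→(10,2.5)  cross = 6·2.5 − 10·6 = -45.0000; (r_i+r_j)·cross = 16·-45.0000 = -720.0000
edge 3: (10,2.5)→(17,2)  cross = 10·2 − 17·2.5 = -22.5000; (r_i+r_j)·cross = 27·-22.5000 = -607.5000
edge 4: (17,2)→(20,20)  cross = 17·20 − 20·2 = 300.0000; (r_i+r_j)·cross = 37·300.0000 = 11100.0000
edge 5: (20,20)→(20,29.5)  cross = 20·29.5 − 20·20 = 190.0000; (r_i+r_j)·cross = 40·190.0000 = 7600.0000
edge 6: (20,29.5)→(9,35.5)  cross = 20·35.5 − 9·29.5 = 444.5000; (r_i+r_j)·cross = 29·444.5000 = 12890.5000
edge 7: (9,35.5)→(4.5,37)  cross = 9·37 − 4.5·35.5 = 173.2500; (r_i+r_j)·cross = 13.5·173.2500 = 2338.8750
Σcross = 863.5000 → A = |Σcross|/2 = 431.7500 mm²
Σ(r_i+r_j)·cross = 30837.2500 → first moment M = |Σ|/6 = 5139.5417
R_c = M/A = 5139.5417/431.7500 = 11.9040 mm
θ = 215° = 3.752458 rad
V = θ·R_c·A = 3.752458·11.9040·431.7500 = 19285.914 mm³

Volume = 19285.914 mm³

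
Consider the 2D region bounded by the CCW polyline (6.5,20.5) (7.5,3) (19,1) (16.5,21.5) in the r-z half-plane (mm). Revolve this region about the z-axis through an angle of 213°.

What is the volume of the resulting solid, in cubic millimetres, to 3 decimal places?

Profile (r,z), 4 vertices: (6.5,20.5) (7.5,3) (19,1) (16.5,21.5)
edge 0: (6.5,20.5)→(7.5,3)  cross = 6.5·3 − 7.5·20.5 = -134.2500; (r_i+r_j)·cross = 14·-134.2500 = -1879.5000
edge 1: (7.5,3)→(19,1)  cross = 7.5·1 − 19·3 = -49.5000; (r_i+r_j)·cross = 26.5·-49.5000 = -1311.7500
edge 2: (19,1)→(16.5,21.5)  cross = 19·21.5 − 16.5·1 = 392.0000; (r_i+r_j)·cross = 35.5·392.0000 = 13916.0000
edge 3: (16.5,21.5)→(6.5,20.5)  cross = 16.5·20.5 − 6.5·21.5 = 198.5000; (r_i+r_j)·cross = 23·198.5000 = 4565.5000
Σcross = 406.7500 → A = |Σcross|/2 = 203.3750 mm²
Σ(r_i+r_j)·cross = 15290.2500 → first moment M = |Σ|/6 = 2548.3750
R_c = M/A = 2548.3750/203.3750 = 12.5304 mm
θ = 213° = 3.717551 rad
V = θ·R_c·A = 3.717551·12.5304·203.3750 = 9473.715 mm³

Volume = 9473.715 mm³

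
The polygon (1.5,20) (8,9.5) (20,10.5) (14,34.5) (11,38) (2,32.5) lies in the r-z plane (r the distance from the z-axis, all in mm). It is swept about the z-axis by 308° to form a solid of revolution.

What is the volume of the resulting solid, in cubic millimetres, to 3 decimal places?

Volume = 19308.086 mm³

Profile (r,z), 6 vertices: (1.5,20) (8,9.5) (20,10.5) (14,34.5) (11,38) (2,32.5)
edge 0: (1.5,20)→(8,9.5)  cross = 1.5·9.5 − 8·20 = -145.7500; (r_i+r_j)·cross = 9.5·-145.7500 = -1384.6250
edge 1: (8,9.5)→(20,10.5)  cross = 8·10.5 − 20·9.5 = -106.0000; (r_i+r_j)·cross = 28·-106.0000 = -2968.0000
edge 2: (20,10.5)→(14,34.5)  cross = 20·34.5 − 14·10.5 = 543.0000; (r_i+r_j)·cross = 34·543.0000 = 18462.0000
edge 3: (14,34.5)→(11,38)  cross = 14·38 − 11·34.5 = 152.5000; (r_i+r_j)·cross = 25·152.5000 = 3812.5000
edge 4: (11,38)→(2,32.5)  cross = 11·32.5 − 2·38 = 281.5000; (r_i+r_j)·cross = 13·281.5000 = 3659.5000
edge 5: (2,32.5)→(1.5,20)  cross = 2·20 − 1.5·32.5 = -8.7500; (r_i+r_j)·cross = 3.5·-8.7500 = -30.6250
Σcross = 716.5000 → A = |Σcross|/2 = 358.2500 mm²
Σ(r_i+r_j)·cross = 21550.7500 → first moment M = |Σ|/6 = 3591.7917
R_c = M/A = 3591.7917/358.2500 = 10.0259 mm
θ = 308° = 5.375614 rad
V = θ·R_c·A = 5.375614·10.0259·358.2500 = 19308.086 mm³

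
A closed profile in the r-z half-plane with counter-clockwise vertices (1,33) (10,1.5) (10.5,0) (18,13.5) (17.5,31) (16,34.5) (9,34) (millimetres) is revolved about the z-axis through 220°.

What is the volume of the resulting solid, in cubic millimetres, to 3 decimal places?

Profile (r,z), 7 vertices: (1,33) (10,1.5) (10.5,0) (18,13.5) (17.5,31) (16,34.5) (9,34)
edge 0: (1,33)→(10,1.5)  cross = 1·1.5 − 10·33 = -328.5000; (r_i+r_j)·cross = 11·-328.5000 = -3613.5000
edge 1: (10,1.5)→(10.5,0)  cross = 10·0 − 10.5·1.5 = -15.7500; (r_i+r_j)·cross = 20.5·-15.7500 = -322.8750
edge 2: (10.5,0)→(18,13.5)  cross = 10.5·13.5 − 18·0 = 141.7500; (r_i+r_j)·cross = 28.5·141.7500 = 4039.8750
edge 3: (18,13.5)→(17.5,31)  cross = 18·31 − 17.5·13.5 = 321.7500; (r_i+r_j)·cross = 35.5·321.7500 = 11422.1250
edge 4: (17.5,31)→(16,34.5)  cross = 17.5·34.5 − 16·31 = 107.7500; (r_i+r_j)·cross = 33.5·107.7500 = 3609.6250
edge 5: (16,34.5)→(9,34)  cross = 16·34 − 9·34.5 = 233.5000; (r_i+r_j)·cross = 25·233.5000 = 5837.5000
edge 6: (9,34)→(1,33)  cross = 9·33 − 1·34 = 263.0000; (r_i+r_j)·cross = 10·263.0000 = 2630.0000
Σcross = 723.5000 → A = |Σcross|/2 = 361.7500 mm²
Σ(r_i+r_j)·cross = 23602.7500 → first moment M = |Σ|/6 = 3933.7917
R_c = M/A = 3933.7917/361.7500 = 10.8743 mm
θ = 220° = 3.839724 rad
V = θ·R_c·A = 3.839724·10.8743·361.7500 = 15104.676 mm³

Volume = 15104.676 mm³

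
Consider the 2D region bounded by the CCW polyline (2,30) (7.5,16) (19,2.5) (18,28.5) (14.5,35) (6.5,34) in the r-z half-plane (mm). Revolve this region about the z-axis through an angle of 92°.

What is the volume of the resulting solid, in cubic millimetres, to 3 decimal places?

Profile (r,z), 6 vertices: (2,30) (7.5,16) (19,2.5) (18,28.5) (14.5,35) (6.5,34)
edge 0: (2,30)→(7.5,16)  cross = 2·16 − 7.5·30 = -193.0000; (r_i+r_j)·cross = 9.5·-193.0000 = -1833.5000
edge 1: (7.5,16)→(19,2.5)  cross = 7.5·2.5 − 19·16 = -285.2500; (r_i+r_j)·cross = 26.5·-285.2500 = -7559.1250
edge 2: (19,2.5)→(18,28.5)  cross = 19·28.5 − 18·2.5 = 496.5000; (r_i+r_j)·cross = 37·496.5000 = 18370.5000
edge 3: (18,28.5)→(14.5,35)  cross = 18·35 − 14.5·28.5 = 216.7500; (r_i+r_j)·cross = 32.5·216.7500 = 7044.3750
edge 4: (14.5,35)→(6.5,34)  cross = 14.5·34 − 6.5·35 = 265.5000; (r_i+r_j)·cross = 21·265.5000 = 5575.5000
edge 5: (6.5,34)→(2,30)  cross = 6.5·30 − 2·34 = 127.0000; (r_i+r_j)·cross = 8.5·127.0000 = 1079.5000
Σcross = 627.5000 → A = |Σcross|/2 = 313.7500 mm²
Σ(r_i+r_j)·cross = 22677.2500 → first moment M = |Σ|/6 = 3779.5417
R_c = M/A = 3779.5417/313.7500 = 12.0463 mm
θ = 92° = 1.605703 rad
V = θ·R_c·A = 1.605703·12.0463·313.7500 = 6068.821 mm³

Volume = 6068.821 mm³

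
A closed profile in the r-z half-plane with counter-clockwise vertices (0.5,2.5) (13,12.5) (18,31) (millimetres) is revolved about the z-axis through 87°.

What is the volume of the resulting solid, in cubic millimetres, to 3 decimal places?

Profile (r,z), 3 vertices: (0.5,2.5) (13,12.5) (18,31)
edge 0: (0.5,2.5)→(13,12.5)  cross = 0.5·12.5 − 13·2.5 = -26.2500; (r_i+r_j)·cross = 13.5·-26.2500 = -354.3750
edge 1: (13,12.5)→(18,31)  cross = 13·31 − 18·12.5 = 178.0000; (r_i+r_j)·cross = 31·178.0000 = 5518.0000
edge 2: (18,31)→(0.5,2.5)  cross = 18·2.5 − 0.5·31 = 29.5000; (r_i+r_j)·cross = 18.5·29.5000 = 545.7500
Σcross = 181.2500 → A = |Σcross|/2 = 90.6250 mm²
Σ(r_i+r_j)·cross = 5709.3750 → first moment M = |Σ|/6 = 951.5625
R_c = M/A = 951.5625/90.6250 = 10.5000 mm
θ = 87° = 1.518436 rad
V = θ·R_c·A = 1.518436·10.5000·90.6250 = 1444.887 mm³

Volume = 1444.887 mm³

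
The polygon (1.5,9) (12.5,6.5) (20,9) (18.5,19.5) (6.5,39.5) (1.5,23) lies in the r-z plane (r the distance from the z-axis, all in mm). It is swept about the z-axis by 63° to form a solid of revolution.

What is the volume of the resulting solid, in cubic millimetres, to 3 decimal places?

Volume = 4097.043 mm³

Profile (r,z), 6 vertices: (1.5,9) (12.5,6.5) (20,9) (18.5,19.5) (6.5,39.5) (1.5,23)
edge 0: (1.5,9)→(12.5,6.5)  cross = 1.5·6.5 − 12.5·9 = -102.7500; (r_i+r_j)·cross = 14·-102.7500 = -1438.5000
edge 1: (12.5,6.5)→(20,9)  cross = 12.5·9 − 20·6.5 = -17.5000; (r_i+r_j)·cross = 32.5·-17.5000 = -568.7500
edge 2: (20,9)→(18.5,19.5)  cross = 20·19.5 − 18.5·9 = 223.5000; (r_i+r_j)·cross = 38.5·223.5000 = 8604.7500
edge 3: (18.5,19.5)→(6.5,39.5)  cross = 18.5·39.5 − 6.5·19.5 = 604.0000; (r_i+r_j)·cross = 25·604.0000 = 15100.0000
edge 4: (6.5,39.5)→(1.5,23)  cross = 6.5·23 − 1.5·39.5 = 90.2500; (r_i+r_j)·cross = 8·90.2500 = 722.0000
edge 5: (1.5,23)→(1.5,9)  cross = 1.5·9 − 1.5·23 = -21.0000; (r_i+r_j)·cross = 3·-21.0000 = -63.0000
Σcross = 776.5000 → A = |Σcross|/2 = 388.2500 mm²
Σ(r_i+r_j)·cross = 22356.5000 → first moment M = |Σ|/6 = 3726.0833
R_c = M/A = 3726.0833/388.2500 = 9.5971 mm
θ = 63° = 1.099557 rad
V = θ·R_c·A = 1.099557·9.5971·388.2500 = 4097.043 mm³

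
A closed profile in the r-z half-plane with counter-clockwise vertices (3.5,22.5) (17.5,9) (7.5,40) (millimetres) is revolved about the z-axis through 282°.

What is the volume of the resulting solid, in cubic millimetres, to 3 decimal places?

Volume = 6990.227 mm³

Profile (r,z), 3 vertices: (3.5,22.5) (17.5,9) (7.5,40)
edge 0: (3.5,22.5)→(17.5,9)  cross = 3.5·9 − 17.5·22.5 = -362.2500; (r_i+r_j)·cross = 21·-362.2500 = -7607.2500
edge 1: (17.5,9)→(7.5,40)  cross = 17.5·40 − 7.5·9 = 632.5000; (r_i+r_j)·cross = 25·632.5000 = 15812.5000
edge 2: (7.5,40)→(3.5,22.5)  cross = 7.5·22.5 − 3.5·40 = 28.7500; (r_i+r_j)·cross = 11·28.7500 = 316.2500
Σcross = 299.0000 → A = |Σcross|/2 = 149.5000 mm²
Σ(r_i+r_j)·cross = 8521.5000 → first moment M = |Σ|/6 = 1420.2500
R_c = M/A = 1420.2500/149.5000 = 9.5000 mm
θ = 282° = 4.921828 rad
V = θ·R_c·A = 4.921828·9.5000·149.5000 = 6990.227 mm³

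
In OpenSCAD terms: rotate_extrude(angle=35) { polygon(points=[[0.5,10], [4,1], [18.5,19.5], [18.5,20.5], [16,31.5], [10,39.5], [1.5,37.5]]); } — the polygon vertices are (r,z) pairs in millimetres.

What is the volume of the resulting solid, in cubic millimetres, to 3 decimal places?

Profile (r,z), 7 vertices: (0.5,10) (4,1) (18.5,19.5) (18.5,20.5) (16,31.5) (10,39.5) (1.5,37.5)
edge 0: (0.5,10)→(4,1)  cross = 0.5·1 − 4·10 = -39.5000; (r_i+r_j)·cross = 4.5·-39.5000 = -177.7500
edge 1: (4,1)→(18.5,19.5)  cross = 4·19.5 − 18.5·1 = 59.5000; (r_i+r_j)·cross = 22.5·59.5000 = 1338.7500
edge 2: (18.5,19.5)→(18.5,20.5)  cross = 18.5·20.5 − 18.5·19.5 = 18.5000; (r_i+r_j)·cross = 37·18.5000 = 684.5000
edge 3: (18.5,20.5)→(16,31.5)  cross = 18.5·31.5 − 16·20.5 = 254.7500; (r_i+r_j)·cross = 34.5·254.7500 = 8788.8750
edge 4: (16,31.5)→(10,39.5)  cross = 16·39.5 − 10·31.5 = 317.0000; (r_i+r_j)·cross = 26·317.0000 = 8242.0000
edge 5: (10,39.5)→(1.5,37.5)  cross = 10·37.5 − 1.5·39.5 = 315.7500; (r_i+r_j)·cross = 11.5·315.7500 = 3631.1250
edge 6: (1.5,37.5)→(0.5,10)  cross = 1.5·10 − 0.5·37.5 = -3.7500; (r_i+r_j)·cross = 2·-3.7500 = -7.5000
Σcross = 922.2500 → A = |Σcross|/2 = 461.1250 mm²
Σ(r_i+r_j)·cross = 22500.0000 → first moment M = |Σ|/6 = 3750.0000
R_c = M/A = 3750.0000/461.1250 = 8.1323 mm
θ = 35° = 0.610865 rad
V = θ·R_c·A = 0.610865·8.1323·461.1250 = 2290.745 mm³

Volume = 2290.745 mm³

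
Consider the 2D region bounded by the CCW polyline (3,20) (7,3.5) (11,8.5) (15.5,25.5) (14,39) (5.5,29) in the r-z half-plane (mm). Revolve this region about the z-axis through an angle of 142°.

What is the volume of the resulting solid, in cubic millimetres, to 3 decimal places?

Volume = 5888.550 mm³

Profile (r,z), 6 vertices: (3,20) (7,3.5) (11,8.5) (15.5,25.5) (14,39) (5.5,29)
edge 0: (3,20)→(7,3.5)  cross = 3·3.5 − 7·20 = -129.5000; (r_i+r_j)·cross = 10·-129.5000 = -1295.0000
edge 1: (7,3.5)→(11,8.5)  cross = 7·8.5 − 11·3.5 = 21.0000; (r_i+r_j)·cross = 18·21.0000 = 378.0000
edge 2: (11,8.5)→(15.5,25.5)  cross = 11·25.5 − 15.5·8.5 = 148.7500; (r_i+r_j)·cross = 26.5·148.7500 = 3941.8750
edge 3: (15.5,25.5)→(14,39)  cross = 15.5·39 − 14·25.5 = 247.5000; (r_i+r_j)·cross = 29.5·247.5000 = 7301.2500
edge 4: (14,39)→(5.5,29)  cross = 14·29 − 5.5·39 = 191.5000; (r_i+r_j)·cross = 19.5·191.5000 = 3734.2500
edge 5: (5.5,29)→(3,20)  cross = 5.5·20 − 3·29 = 23.0000; (r_i+r_j)·cross = 8.5·23.0000 = 195.5000
Σcross = 502.2500 → A = |Σcross|/2 = 251.1250 mm²
Σ(r_i+r_j)·cross = 14255.8750 → first moment M = |Σ|/6 = 2375.9792
R_c = M/A = 2375.9792/251.1250 = 9.4613 mm
θ = 142° = 2.478368 rad
V = θ·R_c·A = 2.478368·9.4613·251.1250 = 5888.550 mm³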